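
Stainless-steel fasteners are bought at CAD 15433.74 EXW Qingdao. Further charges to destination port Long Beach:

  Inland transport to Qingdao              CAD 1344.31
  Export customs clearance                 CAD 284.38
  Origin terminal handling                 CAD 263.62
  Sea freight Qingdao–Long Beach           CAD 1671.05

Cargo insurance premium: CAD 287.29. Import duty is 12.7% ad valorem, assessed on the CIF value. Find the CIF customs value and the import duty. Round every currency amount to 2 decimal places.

CIF = EXW price + pre-shipment costs + freight + insurance
CIF = 15433.74 + 1344.31 + 284.38 + 263.62 + 1671.05 + 287.29 = 19284.39
Import duty = 19284.39 × 12.7% = 2449.12

CIF value: CAD 19284.39; import duty: CAD 2449.12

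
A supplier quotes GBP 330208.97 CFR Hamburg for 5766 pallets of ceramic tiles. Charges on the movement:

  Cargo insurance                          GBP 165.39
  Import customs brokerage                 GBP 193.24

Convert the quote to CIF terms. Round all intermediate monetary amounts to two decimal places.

Not relevant to the conversion: brokerage — on the buyer under both terms; not part of either seller's price.
From CFR to CIF, the seller additionally bears: insurance.
CIF price = 330208.97 + 165.39 = 330374.36

CIF price: GBP 330374.36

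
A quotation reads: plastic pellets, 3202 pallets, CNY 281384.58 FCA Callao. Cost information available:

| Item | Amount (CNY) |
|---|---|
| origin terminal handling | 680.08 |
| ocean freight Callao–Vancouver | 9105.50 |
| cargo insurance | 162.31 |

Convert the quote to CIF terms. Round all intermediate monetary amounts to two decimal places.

CIF price: CNY 291332.47

From FCA to CIF, the seller additionally bears: origin terminal, freight, insurance.
CIF price = 281384.58 + 680.08 + 9105.50 + 162.31 = 291332.47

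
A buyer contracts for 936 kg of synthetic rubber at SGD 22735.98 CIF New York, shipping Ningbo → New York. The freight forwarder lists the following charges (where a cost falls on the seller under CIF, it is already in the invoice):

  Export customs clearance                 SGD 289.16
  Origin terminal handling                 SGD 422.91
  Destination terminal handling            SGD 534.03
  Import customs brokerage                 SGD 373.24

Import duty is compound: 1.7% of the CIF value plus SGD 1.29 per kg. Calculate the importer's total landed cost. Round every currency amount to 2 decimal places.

CIF: the seller pays costs through ocean freight and marine insurance to the destination port.
Already in the invoice (seller's account under CIF): export clearance, origin terminal — exclude.
The CIF price already equals the CIF value: 22735.98
Ad valorem component: 22735.98 × 1.7% = 386.51
Specific component: 936 × 1.29 = 1207.44
Import duty = 386.51 + 1207.44 = 1593.95
Buyer bears: destination terminal 534.03 + brokerage 373.24 + duty 1593.95 = 2501.22
Landed cost = invoice 22735.98 + 2501.22 = 25237.20

Total landed cost: SGD 25237.20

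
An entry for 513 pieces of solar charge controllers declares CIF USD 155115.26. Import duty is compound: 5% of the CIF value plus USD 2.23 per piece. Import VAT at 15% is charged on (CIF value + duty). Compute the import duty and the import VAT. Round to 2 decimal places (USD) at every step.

Import duty: USD 8899.75; import VAT: USD 24602.25

Ad valorem component: 155115.26 × 5% = 7755.76
Specific component: 513 × 2.23 = 1143.99
Import duty = 7755.76 + 1143.99 = 8899.75
VAT base = CIF + duty = 155115.26 + 8899.75 = 164015.01
Import VAT = 164015.01 × 15% = 24602.25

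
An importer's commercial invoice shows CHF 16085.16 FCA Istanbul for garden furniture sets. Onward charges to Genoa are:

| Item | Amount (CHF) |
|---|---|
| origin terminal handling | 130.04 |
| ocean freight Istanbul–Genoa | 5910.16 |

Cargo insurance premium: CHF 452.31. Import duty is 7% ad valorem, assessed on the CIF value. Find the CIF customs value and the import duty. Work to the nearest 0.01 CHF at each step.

CIF = FCA price + pre-shipment costs + freight + insurance
CIF = 16085.16 + 130.04 + 5910.16 + 452.31 = 22577.67
Import duty = 22577.67 × 7% = 1580.44

CIF value: CHF 22577.67; import duty: CHF 1580.44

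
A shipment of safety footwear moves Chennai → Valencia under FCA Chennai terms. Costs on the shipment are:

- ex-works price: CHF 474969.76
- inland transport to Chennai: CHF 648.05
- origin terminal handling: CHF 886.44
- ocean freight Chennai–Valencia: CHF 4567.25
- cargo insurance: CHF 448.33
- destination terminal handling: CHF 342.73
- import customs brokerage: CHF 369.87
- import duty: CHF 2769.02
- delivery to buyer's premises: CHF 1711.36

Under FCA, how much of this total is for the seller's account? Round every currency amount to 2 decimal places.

FCA: the seller delivers export-cleared goods to the carrier; the buyer bears costs from that point.
Seller's account: goods 474969.76 + inland to port 648.05 = 475617.81
Buyer's account: origin terminal 886.44 + freight 4567.25 + insurance 448.33 + destination terminal 342.73 + brokerage 369.87 + duty 2769.02 + delivery 1711.36 = 11095.00

Seller's account: CHF 475617.81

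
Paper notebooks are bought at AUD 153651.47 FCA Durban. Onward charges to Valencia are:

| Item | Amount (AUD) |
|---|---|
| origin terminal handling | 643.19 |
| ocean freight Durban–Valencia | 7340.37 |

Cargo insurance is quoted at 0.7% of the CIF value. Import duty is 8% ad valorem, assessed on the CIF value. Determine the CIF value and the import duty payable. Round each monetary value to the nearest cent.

CIF value: AUD 162774.45; import duty: AUD 13021.96

Let C be the CIF value. C = FCA price + pre-shipment costs + freight + 0.7% × C
C − 0.7% × C = 153651.47 + 643.19 + 7340.37
0.993 × C = 161635.03
C = 161635.03 / 0.993 = 162774.45
Insurance premium = 0.7% × 162774.45 = 1139.42
Import duty = 162774.45 × 8% = 13021.96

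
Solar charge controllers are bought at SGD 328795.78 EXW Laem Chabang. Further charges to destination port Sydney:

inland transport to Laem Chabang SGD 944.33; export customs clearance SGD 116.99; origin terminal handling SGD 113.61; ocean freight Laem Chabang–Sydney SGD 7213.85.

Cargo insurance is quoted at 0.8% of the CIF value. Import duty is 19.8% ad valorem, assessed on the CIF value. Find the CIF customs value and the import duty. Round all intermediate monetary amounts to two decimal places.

CIF value: SGD 339903.79; import duty: SGD 67300.95

Let C be the CIF value. C = EXW price + pre-shipment costs + freight + 0.8% × C
C − 0.8% × C = 328795.78 + 944.33 + 116.99 + 113.61 + 7213.85
0.992 × C = 337184.56
C = 337184.56 / 0.992 = 339903.79
Insurance premium = 0.8% × 339903.79 = 2719.23
Import duty = 339903.79 × 19.8% = 67300.95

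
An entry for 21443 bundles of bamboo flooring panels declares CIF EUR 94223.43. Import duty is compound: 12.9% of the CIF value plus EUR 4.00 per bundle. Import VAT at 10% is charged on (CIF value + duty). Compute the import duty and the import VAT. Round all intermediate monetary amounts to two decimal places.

Import duty: EUR 97926.82; import VAT: EUR 19215.03

Ad valorem component: 94223.43 × 12.9% = 12154.82
Specific component: 21443 × 4.00 = 85772.00
Import duty = 12154.82 + 85772.00 = 97926.82
VAT base = CIF + duty = 94223.43 + 97926.82 = 192150.25
Import VAT = 192150.25 × 10% = 19215.03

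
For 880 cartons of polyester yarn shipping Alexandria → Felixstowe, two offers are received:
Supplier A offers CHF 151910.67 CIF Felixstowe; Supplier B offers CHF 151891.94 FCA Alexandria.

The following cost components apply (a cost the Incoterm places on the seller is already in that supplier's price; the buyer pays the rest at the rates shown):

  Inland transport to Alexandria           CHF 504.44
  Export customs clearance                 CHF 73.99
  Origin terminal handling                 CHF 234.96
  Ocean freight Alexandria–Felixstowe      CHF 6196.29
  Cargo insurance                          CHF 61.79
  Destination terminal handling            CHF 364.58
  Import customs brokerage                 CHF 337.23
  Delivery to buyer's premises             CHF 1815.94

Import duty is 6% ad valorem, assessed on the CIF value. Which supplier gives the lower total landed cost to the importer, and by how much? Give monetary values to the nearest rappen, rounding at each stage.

Supplier A is cheaper by CHF 6862.77

Supplier A (CIF):
The CIF price already equals the CIF value: 151910.67
Import duty = 151910.67 × 6% = 9114.64
Buyer bears (A): 364.58 + 337.23 + 1815.94 = 2517.75
Landed cost (A) = invoice 151910.67 + 2517.75 + duty 9114.64 = 163543.06
Supplier B (FCA):
CIF value = FCA price + origin terminal + freight + insurance = 151891.94 + 234.96 + 6196.29 + 61.79 = 158384.98
Import duty = 158384.98 × 6% = 9503.10
Buyer bears (B): 234.96 + 6196.29 + 61.79 + 364.58 + 337.23 + 1815.94 = 9010.79
Landed cost (B) = invoice 151891.94 + 9010.79 + duty 9503.10 = 170405.83
Difference = |163543.06 − 170405.83| = 6862.77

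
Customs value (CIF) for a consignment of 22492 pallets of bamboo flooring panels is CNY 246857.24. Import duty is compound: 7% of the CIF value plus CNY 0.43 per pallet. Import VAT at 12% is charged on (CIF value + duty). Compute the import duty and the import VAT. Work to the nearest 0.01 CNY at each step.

Ad valorem component: 246857.24 × 7% = 17280.01
Specific component: 22492 × 0.43 = 9671.56
Import duty = 17280.01 + 9671.56 = 26951.57
VAT base = CIF + duty = 246857.24 + 26951.57 = 273808.81
Import VAT = 273808.81 × 12% = 32857.06

Import duty: CNY 26951.57; import VAT: CNY 32857.06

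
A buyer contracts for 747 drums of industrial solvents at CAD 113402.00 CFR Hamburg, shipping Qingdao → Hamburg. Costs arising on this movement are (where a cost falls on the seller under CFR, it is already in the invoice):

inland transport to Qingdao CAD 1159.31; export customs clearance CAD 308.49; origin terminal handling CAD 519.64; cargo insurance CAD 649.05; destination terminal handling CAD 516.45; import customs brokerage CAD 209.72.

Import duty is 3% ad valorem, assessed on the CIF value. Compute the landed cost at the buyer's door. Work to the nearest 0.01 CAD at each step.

Total landed cost: CAD 118198.75

CFR: the seller pays costs through ocean freight to the destination port, but not insurance.
Already in the invoice (seller's account under CFR): inland to port, export clearance, origin terminal — exclude.
CIF value = CFR price + insurance = 113402.00 + 649.05 = 114051.05
Import duty = 114051.05 × 3% = 3421.53
Buyer bears: insurance 649.05 + destination terminal 516.45 + brokerage 209.72 + duty 3421.53 = 4796.75
Landed cost = invoice 113402.00 + 4796.75 = 118198.75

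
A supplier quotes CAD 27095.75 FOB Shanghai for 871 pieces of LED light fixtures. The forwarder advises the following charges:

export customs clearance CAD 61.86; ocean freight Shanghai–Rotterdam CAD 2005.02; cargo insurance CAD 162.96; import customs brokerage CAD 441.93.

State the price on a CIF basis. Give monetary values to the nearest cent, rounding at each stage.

CIF price: CAD 29263.73

Not relevant to the conversion: export clearance — on the seller under both FOB and CIF; already in the FOB price and stays in the CIF price. brokerage — on the buyer under both terms; not part of either seller's price.
From FOB to CIF, the seller additionally bears: freight, insurance.
CIF price = 27095.75 + 2005.02 + 162.96 = 29263.73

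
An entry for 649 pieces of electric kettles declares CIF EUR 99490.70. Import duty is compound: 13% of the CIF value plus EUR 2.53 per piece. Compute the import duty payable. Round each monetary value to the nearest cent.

Import duty: EUR 14575.76

Ad valorem component: 99490.70 × 13% = 12933.79
Specific component: 649 × 2.53 = 1641.97
Import duty = 12933.79 + 1641.97 = 14575.76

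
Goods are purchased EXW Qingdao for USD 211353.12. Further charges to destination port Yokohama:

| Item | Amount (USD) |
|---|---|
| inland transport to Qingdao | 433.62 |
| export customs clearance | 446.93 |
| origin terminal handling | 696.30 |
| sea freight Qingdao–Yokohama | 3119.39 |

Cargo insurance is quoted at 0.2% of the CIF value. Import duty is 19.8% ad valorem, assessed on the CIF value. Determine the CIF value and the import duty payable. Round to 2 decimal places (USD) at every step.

Let C be the CIF value. C = EXW price + pre-shipment costs + freight + 0.2% × C
C − 0.2% × C = 211353.12 + 433.62 + 446.93 + 696.30 + 3119.39
0.998 × C = 216049.36
C = 216049.36 / 0.998 = 216482.32
Insurance premium = 0.2% × 216482.32 = 432.96
Import duty = 216482.32 × 19.8% = 42863.50

CIF value: USD 216482.32; import duty: USD 42863.50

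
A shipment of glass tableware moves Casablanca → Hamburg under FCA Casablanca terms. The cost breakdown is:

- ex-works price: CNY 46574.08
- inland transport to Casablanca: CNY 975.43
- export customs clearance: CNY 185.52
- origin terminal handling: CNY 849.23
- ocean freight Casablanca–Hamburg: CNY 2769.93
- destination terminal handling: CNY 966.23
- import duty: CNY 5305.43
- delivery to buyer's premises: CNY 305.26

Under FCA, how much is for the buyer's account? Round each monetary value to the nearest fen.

FCA: the seller delivers export-cleared goods to the carrier; the buyer bears costs from that point.
Seller's account: goods 46574.08 + inland to port 975.43 + export clearance 185.52 = 47735.03
Buyer's account: origin terminal 849.23 + freight 2769.93 + destination terminal 966.23 + duty 5305.43 + delivery 305.26 = 10196.08

Buyer's account: CNY 10196.08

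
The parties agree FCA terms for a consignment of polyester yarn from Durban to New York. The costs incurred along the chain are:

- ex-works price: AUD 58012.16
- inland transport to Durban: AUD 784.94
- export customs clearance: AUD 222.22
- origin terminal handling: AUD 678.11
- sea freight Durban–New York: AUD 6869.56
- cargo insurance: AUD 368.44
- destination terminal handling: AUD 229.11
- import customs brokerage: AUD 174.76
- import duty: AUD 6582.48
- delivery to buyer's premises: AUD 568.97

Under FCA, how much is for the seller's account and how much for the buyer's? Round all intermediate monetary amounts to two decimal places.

FCA: the seller delivers export-cleared goods to the carrier; the buyer bears costs from that point.
Seller's account: goods 58012.16 + inland to port 784.94 + export clearance 222.22 = 59019.32
Buyer's account: origin terminal 678.11 + freight 6869.56 + insurance 368.44 + destination terminal 229.11 + brokerage 174.76 + duty 6582.48 + delivery 568.97 = 15471.43

Seller: AUD 59019.32; buyer: AUD 15471.43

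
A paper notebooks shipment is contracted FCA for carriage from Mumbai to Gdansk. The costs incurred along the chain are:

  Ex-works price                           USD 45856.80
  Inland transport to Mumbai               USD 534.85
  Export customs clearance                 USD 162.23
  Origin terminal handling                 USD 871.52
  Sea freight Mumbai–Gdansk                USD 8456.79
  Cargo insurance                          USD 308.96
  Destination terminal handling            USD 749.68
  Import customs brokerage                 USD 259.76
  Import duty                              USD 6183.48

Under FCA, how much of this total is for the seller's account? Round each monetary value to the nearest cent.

Seller's account: USD 46553.88

FCA: the seller delivers export-cleared goods to the carrier; the buyer bears costs from that point.
Seller's account: goods 45856.80 + inland to port 534.85 + export clearance 162.23 = 46553.88
Buyer's account: origin terminal 871.52 + freight 8456.79 + insurance 308.96 + destination terminal 749.68 + brokerage 259.76 + duty 6183.48 = 16830.19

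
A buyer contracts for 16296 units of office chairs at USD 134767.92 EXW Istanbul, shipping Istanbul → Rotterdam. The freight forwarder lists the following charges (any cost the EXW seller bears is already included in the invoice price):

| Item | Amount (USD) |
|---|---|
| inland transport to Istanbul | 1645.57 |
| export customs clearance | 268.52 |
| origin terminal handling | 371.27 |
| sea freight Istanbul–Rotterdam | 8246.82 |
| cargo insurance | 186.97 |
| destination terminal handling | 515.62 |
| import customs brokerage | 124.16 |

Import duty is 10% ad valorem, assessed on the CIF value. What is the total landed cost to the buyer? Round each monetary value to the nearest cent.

Total landed cost: USD 160675.56

EXW: the seller makes goods available at their premises; the buyer bears all onward costs.
CIF value = EXW price + inland to port + export clearance + origin terminal + freight + insurance = 134767.92 + 1645.57 + 268.52 + 371.27 + 8246.82 + 186.97 = 145487.07
Import duty = 145487.07 × 10% = 14548.71
Buyer bears: inland to port 1645.57 + export clearance 268.52 + origin terminal 371.27 + freight 8246.82 + insurance 186.97 + destination terminal 515.62 + brokerage 124.16 + duty 14548.71 = 25907.64
Landed cost = invoice 134767.92 + 25907.64 = 160675.56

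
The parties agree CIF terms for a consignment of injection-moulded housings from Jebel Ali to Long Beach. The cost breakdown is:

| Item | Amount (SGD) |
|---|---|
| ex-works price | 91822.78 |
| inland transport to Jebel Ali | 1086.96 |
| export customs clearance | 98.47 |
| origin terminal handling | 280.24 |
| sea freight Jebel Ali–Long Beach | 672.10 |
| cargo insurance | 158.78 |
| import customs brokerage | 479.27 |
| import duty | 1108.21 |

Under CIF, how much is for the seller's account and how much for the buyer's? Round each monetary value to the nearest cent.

CIF: the seller pays costs through ocean freight and marine insurance to the destination port.
Seller's account: goods 91822.78 + inland to port 1086.96 + export clearance 98.47 + origin terminal 280.24 + freight 672.10 + insurance 158.78 = 94119.33
Buyer's account: brokerage 479.27 + duty 1108.21 = 1587.48

Seller: SGD 94119.33; buyer: SGD 1587.48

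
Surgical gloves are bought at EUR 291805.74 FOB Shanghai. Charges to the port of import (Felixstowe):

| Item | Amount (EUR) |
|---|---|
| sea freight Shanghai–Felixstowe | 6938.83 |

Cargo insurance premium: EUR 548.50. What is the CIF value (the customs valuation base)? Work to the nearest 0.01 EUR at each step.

CIF = FOB price + freight + insurance
CIF = 291805.74 + 6938.83 + 548.50 = 299293.07

CIF value: EUR 299293.07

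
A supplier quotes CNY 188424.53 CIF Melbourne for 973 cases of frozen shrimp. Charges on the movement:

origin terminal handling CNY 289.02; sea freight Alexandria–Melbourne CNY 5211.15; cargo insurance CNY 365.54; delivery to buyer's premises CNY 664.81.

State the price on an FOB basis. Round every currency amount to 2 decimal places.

FOB price: CNY 182847.84

Not relevant to the conversion: origin terminal — on the seller under both CIF and FOB; already in the CIF price and stays in the FOB price. delivery — on the buyer under both terms; not part of either seller's price.
From CIF to FOB, the seller no longer bears: freight, insurance.
FOB price = 188424.53 − 5211.15 − 365.54 = 182847.84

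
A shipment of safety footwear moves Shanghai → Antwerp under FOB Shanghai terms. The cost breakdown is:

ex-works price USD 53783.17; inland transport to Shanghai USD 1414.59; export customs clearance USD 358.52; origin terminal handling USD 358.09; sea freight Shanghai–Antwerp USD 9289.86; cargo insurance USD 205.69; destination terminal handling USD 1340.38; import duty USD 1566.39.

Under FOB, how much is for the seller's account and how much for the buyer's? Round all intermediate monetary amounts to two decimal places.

FOB: the seller bears costs until goods are on board at the origin port; the buyer bears freight, insurance and all costs thereafter.
Seller's account: goods 53783.17 + inland to port 1414.59 + export clearance 358.52 + origin terminal 358.09 = 55914.37
Buyer's account: freight 9289.86 + insurance 205.69 + destination terminal 1340.38 + duty 1566.39 = 12402.32

Seller: USD 55914.37; buyer: USD 12402.32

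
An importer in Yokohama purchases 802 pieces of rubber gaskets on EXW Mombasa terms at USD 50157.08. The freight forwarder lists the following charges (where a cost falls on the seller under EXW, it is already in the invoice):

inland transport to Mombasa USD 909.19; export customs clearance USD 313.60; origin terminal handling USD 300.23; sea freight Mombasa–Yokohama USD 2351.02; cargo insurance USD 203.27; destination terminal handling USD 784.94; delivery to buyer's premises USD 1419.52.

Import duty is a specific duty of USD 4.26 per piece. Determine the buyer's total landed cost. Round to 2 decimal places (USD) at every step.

Total landed cost: USD 59855.37

EXW: the seller makes goods available at their premises; the buyer bears all onward costs.
CIF value = EXW price + inland to port + export clearance + origin terminal + freight + insurance = 50157.08 + 909.19 + 313.60 + 300.23 + 2351.02 + 203.27 = 54234.39
Import duty = 802 × 4.26 = 3416.52
Buyer bears: inland to port 909.19 + export clearance 313.60 + origin terminal 300.23 + freight 2351.02 + insurance 203.27 + destination terminal 784.94 + delivery 1419.52 + duty 3416.52 = 9698.29
Landed cost = invoice 50157.08 + 9698.29 = 59855.37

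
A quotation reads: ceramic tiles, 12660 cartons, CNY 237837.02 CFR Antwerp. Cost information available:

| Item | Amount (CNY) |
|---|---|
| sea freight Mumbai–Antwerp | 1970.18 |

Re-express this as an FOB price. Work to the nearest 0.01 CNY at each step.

From CFR to FOB, the seller no longer bears: freight.
FOB price = 237837.02 − 1970.18 = 235866.84

FOB price: CNY 235866.84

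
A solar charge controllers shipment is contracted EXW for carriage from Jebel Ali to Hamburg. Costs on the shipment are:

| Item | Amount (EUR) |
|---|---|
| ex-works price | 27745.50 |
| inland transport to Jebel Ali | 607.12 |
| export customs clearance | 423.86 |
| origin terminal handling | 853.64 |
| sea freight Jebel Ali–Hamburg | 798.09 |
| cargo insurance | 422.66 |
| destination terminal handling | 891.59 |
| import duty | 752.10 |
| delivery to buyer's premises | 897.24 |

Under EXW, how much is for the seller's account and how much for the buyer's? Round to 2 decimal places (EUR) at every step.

Seller: EUR 27745.50; buyer: EUR 5646.30

EXW: the seller makes goods available at their premises; the buyer bears all onward costs.
Seller's account: goods 27745.50 = 27745.50
Buyer's account: inland to port 607.12 + export clearance 423.86 + origin terminal 853.64 + freight 798.09 + insurance 422.66 + destination terminal 891.59 + duty 752.10 + delivery 897.24 = 5646.30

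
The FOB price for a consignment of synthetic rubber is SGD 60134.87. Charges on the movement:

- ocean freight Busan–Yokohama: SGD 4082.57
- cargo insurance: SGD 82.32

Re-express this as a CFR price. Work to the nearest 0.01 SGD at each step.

CFR price: SGD 64217.44

Not relevant to the conversion: insurance — on the buyer under both terms; not part of either seller's price.
From FOB to CFR, the seller additionally bears: freight.
CFR price = 60134.87 + 4082.57 = 64217.44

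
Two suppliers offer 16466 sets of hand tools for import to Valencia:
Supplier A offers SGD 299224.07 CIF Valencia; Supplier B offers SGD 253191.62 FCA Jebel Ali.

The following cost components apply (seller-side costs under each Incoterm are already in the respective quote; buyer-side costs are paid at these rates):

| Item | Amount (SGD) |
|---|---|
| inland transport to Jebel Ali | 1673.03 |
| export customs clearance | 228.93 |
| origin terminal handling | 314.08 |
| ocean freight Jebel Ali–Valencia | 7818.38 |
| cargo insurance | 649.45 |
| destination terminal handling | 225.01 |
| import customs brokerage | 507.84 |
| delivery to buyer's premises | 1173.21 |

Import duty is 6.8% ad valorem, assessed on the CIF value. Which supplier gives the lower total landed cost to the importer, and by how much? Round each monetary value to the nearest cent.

Supplier B is cheaper by SGD 39783.58

Supplier A (CIF):
The CIF price already equals the CIF value: 299224.07
Import duty = 299224.07 × 6.8% = 20347.24
Buyer bears (A): 225.01 + 507.84 + 1173.21 = 1906.06
Landed cost (A) = invoice 299224.07 + 1906.06 + duty 20347.24 = 321477.37
Supplier B (FCA):
CIF value = FCA price + origin terminal + freight + insurance = 253191.62 + 314.08 + 7818.38 + 649.45 = 261973.53
Import duty = 261973.53 × 6.8% = 17814.20
Buyer bears (B): 314.08 + 7818.38 + 649.45 + 225.01 + 507.84 + 1173.21 = 10687.97
Landed cost (B) = invoice 253191.62 + 10687.97 + duty 17814.20 = 281693.79
Difference = |321477.37 − 281693.79| = 39783.58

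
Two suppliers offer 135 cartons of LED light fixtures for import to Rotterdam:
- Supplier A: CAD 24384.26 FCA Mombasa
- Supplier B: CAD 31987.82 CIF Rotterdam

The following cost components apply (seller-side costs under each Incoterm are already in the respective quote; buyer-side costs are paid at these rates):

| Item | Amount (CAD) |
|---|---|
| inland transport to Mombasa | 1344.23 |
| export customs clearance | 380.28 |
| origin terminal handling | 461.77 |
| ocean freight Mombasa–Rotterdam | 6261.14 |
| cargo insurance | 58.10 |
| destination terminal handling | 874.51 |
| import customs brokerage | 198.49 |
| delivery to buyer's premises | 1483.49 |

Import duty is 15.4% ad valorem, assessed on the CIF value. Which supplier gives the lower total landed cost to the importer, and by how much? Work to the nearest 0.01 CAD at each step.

Supplier A (FCA):
CIF value = FCA price + origin terminal + freight + insurance = 24384.26 + 461.77 + 6261.14 + 58.10 = 31165.27
Import duty = 31165.27 × 15.4% = 4799.45
Buyer bears (A): 461.77 + 6261.14 + 58.10 + 874.51 + 198.49 + 1483.49 = 9337.50
Landed cost (A) = invoice 24384.26 + 9337.50 + duty 4799.45 = 38521.21
Supplier B (CIF):
The CIF price already equals the CIF value: 31987.82
Import duty = 31987.82 × 15.4% = 4926.12
Buyer bears (B): 874.51 + 198.49 + 1483.49 = 2556.49
Landed cost (B) = invoice 31987.82 + 2556.49 + duty 4926.12 = 39470.43
Difference = |38521.21 − 39470.43| = 949.22

Supplier A is cheaper by CAD 949.22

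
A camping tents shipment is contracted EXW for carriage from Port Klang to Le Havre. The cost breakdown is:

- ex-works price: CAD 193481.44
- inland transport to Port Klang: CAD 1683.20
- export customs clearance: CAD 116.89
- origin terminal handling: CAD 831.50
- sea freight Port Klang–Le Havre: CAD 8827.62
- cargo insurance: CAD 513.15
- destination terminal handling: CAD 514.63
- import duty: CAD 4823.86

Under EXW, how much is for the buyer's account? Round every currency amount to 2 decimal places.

EXW: the seller makes goods available at their premises; the buyer bears all onward costs.
Seller's account: goods 193481.44 = 193481.44
Buyer's account: inland to port 1683.20 + export clearance 116.89 + origin terminal 831.50 + freight 8827.62 + insurance 513.15 + destination terminal 514.63 + duty 4823.86 = 17310.85

Buyer's account: CAD 17310.85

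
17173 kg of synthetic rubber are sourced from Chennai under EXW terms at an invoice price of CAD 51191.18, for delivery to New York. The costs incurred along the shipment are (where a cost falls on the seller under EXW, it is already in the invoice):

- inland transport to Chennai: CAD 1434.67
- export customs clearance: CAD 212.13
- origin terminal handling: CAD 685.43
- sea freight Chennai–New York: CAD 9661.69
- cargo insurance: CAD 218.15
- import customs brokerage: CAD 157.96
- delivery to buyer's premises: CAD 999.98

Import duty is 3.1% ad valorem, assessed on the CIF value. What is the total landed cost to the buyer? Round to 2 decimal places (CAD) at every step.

Total landed cost: CAD 66526.69

EXW: the seller makes goods available at their premises; the buyer bears all onward costs.
CIF value = EXW price + inland to port + export clearance + origin terminal + freight + insurance = 51191.18 + 1434.67 + 212.13 + 685.43 + 9661.69 + 218.15 = 63403.25
Import duty = 63403.25 × 3.1% = 1965.50
Buyer bears: inland to port 1434.67 + export clearance 212.13 + origin terminal 685.43 + freight 9661.69 + insurance 218.15 + brokerage 157.96 + delivery 999.98 + duty 1965.50 = 15335.51
Landed cost = invoice 51191.18 + 15335.51 = 66526.69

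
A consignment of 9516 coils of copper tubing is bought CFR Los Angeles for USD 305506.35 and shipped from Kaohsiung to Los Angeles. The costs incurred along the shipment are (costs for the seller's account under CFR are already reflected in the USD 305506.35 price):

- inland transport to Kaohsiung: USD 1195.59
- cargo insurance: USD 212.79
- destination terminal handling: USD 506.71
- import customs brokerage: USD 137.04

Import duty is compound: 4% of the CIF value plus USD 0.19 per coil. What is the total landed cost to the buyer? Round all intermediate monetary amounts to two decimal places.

Total landed cost: USD 320399.70

CFR: the seller pays costs through ocean freight to the destination port, but not insurance.
Already in the invoice (seller's account under CFR): inland to port — exclude.
CIF value = CFR price + insurance = 305506.35 + 212.79 = 305719.14
Ad valorem component: 305719.14 × 4% = 12228.77
Specific component: 9516 × 0.19 = 1808.04
Import duty = 12228.77 + 1808.04 = 14036.81
Buyer bears: insurance 212.79 + destination terminal 506.71 + brokerage 137.04 + duty 14036.81 = 14893.35
Landed cost = invoice 305506.35 + 14893.35 = 320399.70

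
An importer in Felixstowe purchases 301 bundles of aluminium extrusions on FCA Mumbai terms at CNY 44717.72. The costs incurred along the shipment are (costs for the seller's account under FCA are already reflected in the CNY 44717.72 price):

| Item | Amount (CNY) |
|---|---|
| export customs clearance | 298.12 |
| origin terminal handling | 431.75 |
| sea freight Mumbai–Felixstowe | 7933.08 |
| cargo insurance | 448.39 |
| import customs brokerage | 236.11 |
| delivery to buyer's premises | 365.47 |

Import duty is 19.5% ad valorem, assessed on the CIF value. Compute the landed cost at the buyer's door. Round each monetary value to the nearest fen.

FCA: the seller delivers export-cleared goods to the carrier; the buyer bears costs from that point.
Already in the invoice (seller's account under FCA): export clearance — exclude.
CIF value = FCA price + origin terminal + freight + insurance = 44717.72 + 431.75 + 7933.08 + 448.39 = 53530.94
Import duty = 53530.94 × 19.5% = 10438.53
Buyer bears: origin terminal 431.75 + freight 7933.08 + insurance 448.39 + brokerage 236.11 + delivery 365.47 + duty 10438.53 = 19853.33
Landed cost = invoice 44717.72 + 19853.33 = 64571.05

Total landed cost: CNY 64571.05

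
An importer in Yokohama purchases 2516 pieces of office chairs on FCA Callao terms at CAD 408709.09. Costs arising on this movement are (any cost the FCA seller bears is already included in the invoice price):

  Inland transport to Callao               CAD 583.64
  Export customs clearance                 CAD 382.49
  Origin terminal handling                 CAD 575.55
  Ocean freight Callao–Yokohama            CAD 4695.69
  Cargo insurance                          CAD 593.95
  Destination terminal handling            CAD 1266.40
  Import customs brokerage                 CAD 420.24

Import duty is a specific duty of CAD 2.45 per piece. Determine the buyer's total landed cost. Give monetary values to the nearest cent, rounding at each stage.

FCA: the seller delivers export-cleared goods to the carrier; the buyer bears costs from that point.
Already in the invoice (seller's account under FCA): inland to port, export clearance — exclude.
CIF value = FCA price + origin terminal + freight + insurance = 408709.09 + 575.55 + 4695.69 + 593.95 = 414574.28
Import duty = 2516 × 2.45 = 6164.20
Buyer bears: origin terminal 575.55 + freight 4695.69 + insurance 593.95 + destination terminal 1266.40 + brokerage 420.24 + duty 6164.20 = 13716.03
Landed cost = invoice 408709.09 + 13716.03 = 422425.12

Total landed cost: CAD 422425.12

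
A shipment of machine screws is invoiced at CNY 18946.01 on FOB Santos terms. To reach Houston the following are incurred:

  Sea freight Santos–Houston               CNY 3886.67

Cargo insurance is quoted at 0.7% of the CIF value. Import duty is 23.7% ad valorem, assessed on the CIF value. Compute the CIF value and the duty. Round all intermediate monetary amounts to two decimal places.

CIF value: CNY 22993.64; import duty: CNY 5449.49

Let C be the CIF value. C = FOB price + freight + 0.7% × C
C − 0.7% × C = 18946.01 + 3886.67
0.993 × C = 22832.68
C = 22832.68 / 0.993 = 22993.64
Insurance premium = 0.7% × 22993.64 = 160.96
Import duty = 22993.64 × 23.7% = 5449.49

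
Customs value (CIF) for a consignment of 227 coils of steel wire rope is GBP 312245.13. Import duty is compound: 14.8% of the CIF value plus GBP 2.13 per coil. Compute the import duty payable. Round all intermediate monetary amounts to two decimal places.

Ad valorem component: 312245.13 × 14.8% = 46212.28
Specific component: 227 × 2.13 = 483.51
Import duty = 46212.28 + 483.51 = 46695.79

Import duty: GBP 46695.79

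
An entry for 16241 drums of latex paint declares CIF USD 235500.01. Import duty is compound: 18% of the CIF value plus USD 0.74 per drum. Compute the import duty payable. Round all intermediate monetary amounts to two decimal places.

Ad valorem component: 235500.01 × 18% = 42390.00
Specific component: 16241 × 0.74 = 12018.34
Import duty = 42390.00 + 12018.34 = 54408.34

Import duty: USD 54408.34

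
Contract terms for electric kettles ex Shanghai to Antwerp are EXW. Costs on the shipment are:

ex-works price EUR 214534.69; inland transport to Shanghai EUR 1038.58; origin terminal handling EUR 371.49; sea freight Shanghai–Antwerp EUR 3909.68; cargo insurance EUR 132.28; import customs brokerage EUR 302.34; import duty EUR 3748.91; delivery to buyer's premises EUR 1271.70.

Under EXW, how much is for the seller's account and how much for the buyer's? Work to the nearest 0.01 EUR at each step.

Seller: EUR 214534.69; buyer: EUR 10774.98

EXW: the seller makes goods available at their premises; the buyer bears all onward costs.
Seller's account: goods 214534.69 = 214534.69
Buyer's account: inland to port 1038.58 + origin terminal 371.49 + freight 3909.68 + insurance 132.28 + brokerage 302.34 + duty 3748.91 + delivery 1271.70 = 10774.98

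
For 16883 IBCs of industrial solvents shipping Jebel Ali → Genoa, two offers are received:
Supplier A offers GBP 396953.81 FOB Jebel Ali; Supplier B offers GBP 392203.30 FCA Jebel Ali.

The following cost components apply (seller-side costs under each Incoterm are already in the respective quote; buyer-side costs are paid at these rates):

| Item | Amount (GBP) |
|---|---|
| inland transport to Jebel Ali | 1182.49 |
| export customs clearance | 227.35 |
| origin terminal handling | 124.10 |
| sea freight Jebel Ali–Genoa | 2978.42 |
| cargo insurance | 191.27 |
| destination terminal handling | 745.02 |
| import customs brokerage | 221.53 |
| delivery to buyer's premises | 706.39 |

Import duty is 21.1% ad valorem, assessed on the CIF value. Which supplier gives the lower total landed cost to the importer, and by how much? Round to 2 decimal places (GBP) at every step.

Supplier A (FOB):
CIF value = FOB price + freight + insurance = 396953.81 + 2978.42 + 191.27 = 400123.50
Import duty = 400123.50 × 21.1% = 84426.06
Buyer bears (A): 2978.42 + 191.27 + 745.02 + 221.53 + 706.39 = 4842.63
Landed cost (A) = invoice 396953.81 + 4842.63 + duty 84426.06 = 486222.50
Supplier B (FCA):
CIF value = FCA price + origin terminal + freight + insurance = 392203.30 + 124.10 + 2978.42 + 191.27 = 395497.09
Import duty = 395497.09 × 21.1% = 83449.89
Buyer bears (B): 124.10 + 2978.42 + 191.27 + 745.02 + 221.53 + 706.39 = 4966.73
Landed cost (B) = invoice 392203.30 + 4966.73 + duty 83449.89 = 480619.92
Difference = |486222.50 − 480619.92| = 5602.58

Supplier B is cheaper by GBP 5602.58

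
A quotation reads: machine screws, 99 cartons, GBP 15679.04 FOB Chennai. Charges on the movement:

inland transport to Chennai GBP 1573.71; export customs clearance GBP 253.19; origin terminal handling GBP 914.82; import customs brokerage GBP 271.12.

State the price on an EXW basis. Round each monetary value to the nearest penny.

EXW price: GBP 12937.32

Not relevant to the conversion: brokerage — on the buyer under both terms; not part of either seller's price.
From FOB to EXW, the seller no longer bears: inland to port, export clearance, origin terminal.
EXW price = 15679.04 − 1573.71 − 253.19 − 914.82 = 12937.32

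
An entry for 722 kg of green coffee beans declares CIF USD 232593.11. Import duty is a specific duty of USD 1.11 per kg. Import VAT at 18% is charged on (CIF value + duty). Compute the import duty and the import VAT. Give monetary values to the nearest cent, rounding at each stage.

Import duty = 722 × 1.11 = 801.42
VAT base = CIF + duty = 232593.11 + 801.42 = 233394.53
Import VAT = 233394.53 × 18% = 42011.02

Import duty: USD 801.42; import VAT: USD 42011.02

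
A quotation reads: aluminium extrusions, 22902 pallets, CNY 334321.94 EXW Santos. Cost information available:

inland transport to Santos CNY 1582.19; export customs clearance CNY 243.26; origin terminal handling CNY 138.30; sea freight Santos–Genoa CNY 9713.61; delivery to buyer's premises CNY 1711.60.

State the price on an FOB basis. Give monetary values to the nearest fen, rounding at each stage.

FOB price: CNY 336285.69

Not relevant to the conversion: delivery, freight — on the buyer under both terms; not part of either seller's price.
From EXW to FOB, the seller additionally bears: inland to port, export clearance, origin terminal.
FOB price = 334321.94 + 1582.19 + 243.26 + 138.30 = 336285.69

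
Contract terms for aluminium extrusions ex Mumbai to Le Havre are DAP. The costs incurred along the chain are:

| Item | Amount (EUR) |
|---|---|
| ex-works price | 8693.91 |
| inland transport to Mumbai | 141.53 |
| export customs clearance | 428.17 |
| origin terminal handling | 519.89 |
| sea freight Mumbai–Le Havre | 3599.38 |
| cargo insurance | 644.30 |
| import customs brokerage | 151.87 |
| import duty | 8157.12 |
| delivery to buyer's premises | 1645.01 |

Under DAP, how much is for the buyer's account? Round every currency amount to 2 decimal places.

DAP: the seller bears all costs to the named destination except import duty and clearance.
Seller's account: goods 8693.91 + inland to port 141.53 + export clearance 428.17 + origin terminal 519.89 + freight 3599.38 + insurance 644.30 + delivery 1645.01 = 15672.19
Buyer's account: brokerage 151.87 + duty 8157.12 = 8308.99

Buyer's account: EUR 8308.99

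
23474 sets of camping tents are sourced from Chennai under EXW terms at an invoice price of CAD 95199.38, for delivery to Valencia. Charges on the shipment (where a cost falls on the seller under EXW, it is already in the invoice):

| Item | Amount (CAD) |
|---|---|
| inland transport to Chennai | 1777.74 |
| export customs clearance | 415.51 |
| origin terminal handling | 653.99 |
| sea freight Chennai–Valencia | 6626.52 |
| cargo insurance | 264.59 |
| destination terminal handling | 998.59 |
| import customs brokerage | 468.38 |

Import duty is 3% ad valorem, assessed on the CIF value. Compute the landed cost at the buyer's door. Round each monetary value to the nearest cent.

Total landed cost: CAD 109552.83

EXW: the seller makes goods available at their premises; the buyer bears all onward costs.
CIF value = EXW price + inland to port + export clearance + origin terminal + freight + insurance = 95199.38 + 1777.74 + 415.51 + 653.99 + 6626.52 + 264.59 = 104937.73
Import duty = 104937.73 × 3% = 3148.13
Buyer bears: inland to port 1777.74 + export clearance 415.51 + origin terminal 653.99 + freight 6626.52 + insurance 264.59 + destination terminal 998.59 + brokerage 468.38 + duty 3148.13 = 14353.45
Landed cost = invoice 95199.38 + 14353.45 = 109552.83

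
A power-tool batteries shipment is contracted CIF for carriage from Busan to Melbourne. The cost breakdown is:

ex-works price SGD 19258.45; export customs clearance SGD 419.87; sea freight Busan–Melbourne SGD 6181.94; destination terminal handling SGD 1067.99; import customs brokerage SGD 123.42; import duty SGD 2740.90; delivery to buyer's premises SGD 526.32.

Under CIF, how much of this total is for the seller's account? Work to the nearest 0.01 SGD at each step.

Seller's account: SGD 25860.26

CIF: the seller pays costs through ocean freight and marine insurance to the destination port.
Seller's account: goods 19258.45 + export clearance 419.87 + freight 6181.94 = 25860.26
Buyer's account: destination terminal 1067.99 + brokerage 123.42 + duty 2740.90 + delivery 526.32 = 4458.63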